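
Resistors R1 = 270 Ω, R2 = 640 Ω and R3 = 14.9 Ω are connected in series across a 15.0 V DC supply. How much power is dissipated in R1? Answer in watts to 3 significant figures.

Since the resistors are in series they all carry the loop current I = V/R_total; the power in any one is I²R.
R_total = 270 + 640 + 14.9 = 924.9 Ω
I = V / R_total = 15.0 / 924.9 = 0.01622 A
P_R1 = I² × R1 = (0.01622)² × 270 = 0.07102 W

0.0710 W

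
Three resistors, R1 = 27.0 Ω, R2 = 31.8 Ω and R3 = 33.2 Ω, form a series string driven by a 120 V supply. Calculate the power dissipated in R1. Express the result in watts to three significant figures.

45.9 W

Every series element carries the same I. Get I from the total resistance, then P = I² × R1.
R_total = 27.0 + 31.8 + 33.2 = 92.00 Ω
I = V / R_total = 120 / 92.00 = 1.304 A
P_R1 = I² × R1 = (1.304)² × 27.0 = 45.94 W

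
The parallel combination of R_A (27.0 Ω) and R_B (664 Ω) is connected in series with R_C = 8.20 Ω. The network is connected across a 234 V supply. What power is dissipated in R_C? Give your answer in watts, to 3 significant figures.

First find R_p for the parallel pair, then treat R_p + R_C as a series loop.
R_p = (27.0×664)/(27.0+664) = 25.95 Ω
R_total = R_p + 8.20 = 25.95 + 8.20 = 34.15 Ω
I = V / R_total = 234 / 34.15 = 6.853 A
R_C is the series element, so its power is I²R.
P_R_C = (6.853)² × 8.20 = 385.1 W

385 W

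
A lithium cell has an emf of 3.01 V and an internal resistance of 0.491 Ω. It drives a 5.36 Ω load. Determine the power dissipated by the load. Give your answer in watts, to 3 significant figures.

1.42 W

The internal resistance and the load are in series, so the same I flows through both; get I from ε/(r+R), then I²R for the load.
I = ε / (r + R) = 3.01 / (0.491 + 5.36) = 0.5144 A
P_load = I² R = (0.5144)² × 5.36 = 1.419 W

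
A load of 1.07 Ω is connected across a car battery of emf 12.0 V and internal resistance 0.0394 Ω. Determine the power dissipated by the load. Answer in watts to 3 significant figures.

125 W

Load and internal resistance form a series loop — compute the loop current, then the load power via I²R.
I = ε / (r + R) = 12.0 / (0.0394 + 1.07) = 10.82 A
P_load = I² R = (10.82)² × 1.07 = 125.2 W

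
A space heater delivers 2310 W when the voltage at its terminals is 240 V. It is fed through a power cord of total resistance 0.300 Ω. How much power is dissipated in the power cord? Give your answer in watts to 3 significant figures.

Only the current and the line resistance are needed for the I²R loss.
I = P / V = 2310 / 240 = 9.625 A through the power cord.
P_line = I² R_line = (9.625)² × 0.300 = 27.79 W

27.8 W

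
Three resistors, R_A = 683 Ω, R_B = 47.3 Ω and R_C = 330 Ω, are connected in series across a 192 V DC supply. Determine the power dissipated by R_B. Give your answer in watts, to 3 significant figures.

Series elements share the same current, so find I first, then use P = I²R.
R_total = 683 + 47.3 + 330 = 1060 Ω
I = V / R_total = 192 / 1060 = 0.1811 A
P_R_B = I² × R_B = (0.1811)² × 47.3 = 1.551 W

1.55 W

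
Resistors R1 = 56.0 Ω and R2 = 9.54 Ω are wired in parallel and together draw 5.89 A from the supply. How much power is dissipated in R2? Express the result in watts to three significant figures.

The branches share the same voltage, but only the total current is given — find V from the equivalent resistance first.
1/R_eq = 1/56.0 + 1/9.54 ⇒ R_eq = 8.151 Ω
V = I_total × R_eq = 5.890 × 8.151 = 48.01 V
P_R2 = V² / R2 = (48.01)² / 9.54 = 241.6 W

242 W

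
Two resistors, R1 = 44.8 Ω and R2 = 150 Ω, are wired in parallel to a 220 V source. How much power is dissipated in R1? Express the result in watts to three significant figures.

1080 W

The supply voltage appears across each parallel branch — just use P = V²/R1.
P_R1 = V² / R1 = (220)² / 44.8 Ω = 1080 W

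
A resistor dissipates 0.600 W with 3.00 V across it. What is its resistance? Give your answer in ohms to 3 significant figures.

15.0 Ω

From P = V I = I²R = V²/R, with the two given quantities we get R = V² / P.
R = (3.00)² / 0.600 = 15.00 Ω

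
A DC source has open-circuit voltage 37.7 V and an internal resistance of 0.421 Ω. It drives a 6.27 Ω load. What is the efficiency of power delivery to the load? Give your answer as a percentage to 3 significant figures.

η = P_load/(P_load+P_int) = I²R/(I²R+I²r) = R/(R+r) — the I² cancels for series elements.
η = R / (R + r) = 6.27 / (6.27 + 0.421) = 0.9371

93.7 %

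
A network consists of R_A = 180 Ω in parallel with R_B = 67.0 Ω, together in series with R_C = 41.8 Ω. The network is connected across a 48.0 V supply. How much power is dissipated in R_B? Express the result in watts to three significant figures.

9.98 W

Combine R_A and R_B into their parallel equivalent first, reducing the network to two series resistors.
R_p = (180×67.0)/(180+67.0) = 48.83 Ω
R_total = R_p + 41.8 = 48.83 + 41.8 = 90.63 Ω
I = V / R_total = 48.0 / 90.63 = 0.5296 A
Voltage across the parallel pair: V_p = I × R_p = 0.5296 × 48.83 = 25.86 V
Use P = V²/R for R_B with V = V_p.
P_R_B = (25.86)² / 67.0 = 9.982 W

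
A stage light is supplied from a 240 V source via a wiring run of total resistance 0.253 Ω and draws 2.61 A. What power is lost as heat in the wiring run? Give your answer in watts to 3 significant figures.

Only the current and the line resistance are needed for the I²R loss.
The wiring run carries the full 2.61 A.
P_line = I² R_line = (2.610)² × 0.253 = 1.723 W

1.72 W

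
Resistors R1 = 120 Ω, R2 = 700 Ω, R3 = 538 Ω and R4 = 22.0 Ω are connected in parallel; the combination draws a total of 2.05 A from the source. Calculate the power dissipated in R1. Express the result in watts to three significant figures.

We need the common branch voltage; get it from I_total × R_eq, then P = V²/R for the branch.
1/R_eq = 1/120 + 1/700 + 1/538 + 1/22.0 ⇒ R_eq = 17.52 Ω
V = I_total × R_eq = 2.050 × 17.52 = 35.92 V
P_R1 = V² / R1 = (35.92)² / 120 = 10.75 W

10.8 W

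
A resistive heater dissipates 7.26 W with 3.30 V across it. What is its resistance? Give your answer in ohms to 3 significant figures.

From P = V I = I²R = V²/R, with the two given quantities we get R = V² / P.
R = (3.30)² / 7.26 = 1.500 Ω

1.50 Ω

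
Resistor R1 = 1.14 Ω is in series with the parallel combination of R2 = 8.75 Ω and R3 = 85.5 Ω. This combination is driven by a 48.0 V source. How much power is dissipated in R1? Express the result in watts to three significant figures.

First combine the parallel branches into one equivalent R_p, then R1 + R_p is a series pair.
R_p = (8.75×85.5)/(8.75+85.5) = 7.938 Ω
R_total = 1.14 + 7.938 = 9.078 Ω
I = V / R_total = 48.0 / 9.078 = 5.288 A
The full supply current passes through R1: P = I²R.
P_R1 = (5.288)² × 1.14 = 31.87 W

31.9 W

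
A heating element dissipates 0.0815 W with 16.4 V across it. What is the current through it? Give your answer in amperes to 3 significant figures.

The two known quantities fix the third via I = P / V.
I = 0.0815 / 16.4 = 0.004970 A

0.00497 A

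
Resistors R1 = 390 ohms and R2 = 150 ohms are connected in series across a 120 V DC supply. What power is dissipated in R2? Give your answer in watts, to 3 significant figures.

Series elements share the same current, so find I first, then use P = I²R.
R_total = 390 + 150 = 540.0 Ω
I = V / R_total = 120 / 540.0 = 0.2222 A
P_R2 = I² × R2 = (0.2222)² × 150 = 7.407 W

7.41 W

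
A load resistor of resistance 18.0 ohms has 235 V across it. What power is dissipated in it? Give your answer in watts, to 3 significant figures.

3070 W

V and R are stated; P = V²/R avoids computing the current.
P = (235 V)² / 18.0 Ω = 3068 W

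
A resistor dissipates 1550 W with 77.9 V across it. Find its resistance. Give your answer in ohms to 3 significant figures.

From P = V I = I²R = V²/R, with the two given quantities we get R = V² / P.
R = (77.9)² / 1550 = 3.915 Ω

3.92 Ω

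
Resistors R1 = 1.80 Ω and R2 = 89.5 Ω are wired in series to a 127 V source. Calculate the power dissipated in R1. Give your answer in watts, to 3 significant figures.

In a series string the same current flows through every resistor — find that current, then P = I²R for the one we want.
R_total = 1.80 + 89.5 = 91.30 Ω
I = V / R_total = 127 / 91.30 = 1.391 A
P_R1 = I² × R1 = (1.391)² × 1.80 = 3.483 W

3.48 W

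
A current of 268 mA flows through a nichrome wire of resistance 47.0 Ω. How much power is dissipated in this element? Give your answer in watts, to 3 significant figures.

3.38 W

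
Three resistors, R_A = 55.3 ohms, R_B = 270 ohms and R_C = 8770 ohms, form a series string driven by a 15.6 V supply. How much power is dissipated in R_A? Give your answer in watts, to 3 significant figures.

Every series element carries the same I. Get I from the total resistance, then P = I² × R_A.
R_total = 55.3 + 270 + 8770 = 9095 Ω
I = V / R_total = 15.6 / 9095 = 0.001715 A
P_R_A = I² × R_A = (0.001715)² × 55.3 = 0.0001627 W

0.000163 W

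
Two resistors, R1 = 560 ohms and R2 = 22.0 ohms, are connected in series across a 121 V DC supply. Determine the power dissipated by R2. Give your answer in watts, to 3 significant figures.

0.951 W

Series elements share the same current, so find I first, then use P = I²R.
R_total = 560 + 22.0 = 582.0 Ω
I = V / R_total = 121 / 582.0 = 0.2079 A
P_R2 = I² × R2 = (0.2079)² × 22.0 = 0.9509 W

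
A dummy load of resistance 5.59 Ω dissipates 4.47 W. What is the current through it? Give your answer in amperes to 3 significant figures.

0.894 A

Inverting the appropriate power form: I = √(P / R).
I = √(4.47 / 5.59) = 0.8942 A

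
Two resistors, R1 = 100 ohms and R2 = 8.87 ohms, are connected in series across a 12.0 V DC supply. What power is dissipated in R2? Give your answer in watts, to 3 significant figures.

Series elements share the same current, so find I first, then use P = I²R.
R_total = 100 + 8.87 = 108.9 Ω
I = V / R_total = 12.0 / 108.9 = 0.1102 A
P_R2 = I² × R2 = (0.1102)² × 8.87 = 0.1078 W

0.108 W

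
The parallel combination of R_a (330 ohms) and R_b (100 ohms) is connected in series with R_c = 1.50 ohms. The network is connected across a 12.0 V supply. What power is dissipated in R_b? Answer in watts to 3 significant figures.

Combine R_a and R_b into their parallel equivalent first, reducing the network to two series resistors.
R_p = (330×100)/(330+100) = 76.74 Ω
R_total = R_p + 1.50 = 76.74 + 1.50 = 78.24 Ω
I = V / R_total = 12.0 / 78.24 = 0.1534 A
Voltage across the parallel pair: V_p = I × R_p = 0.1534 × 76.74 = 11.77 V
Use P = V²/R for R_b with V = V_p.
P_R_b = (11.77)² / 100 = 1.385 W

1.39 W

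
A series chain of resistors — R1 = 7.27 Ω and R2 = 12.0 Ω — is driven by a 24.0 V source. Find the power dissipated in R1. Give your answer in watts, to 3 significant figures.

11.3 W

Since the resistors are in series they all carry the loop current I = V/R_total; the power in any one is I²R.
R_total = 7.27 + 12.0 = 19.27 Ω
I = V / R_total = 24.0 / 19.27 = 1.245 A
P_R1 = I² × R1 = (1.245)² × 7.27 = 11.28 W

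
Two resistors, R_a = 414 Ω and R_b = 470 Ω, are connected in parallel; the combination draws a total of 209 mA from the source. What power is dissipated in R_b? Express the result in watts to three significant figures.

4.50 W

Only the total current is stated, so first find the parallel equivalent to get the voltage across the combination.
1/R_eq = 1/414 + 1/470 ⇒ R_eq = 220.1 Ω
V = I_total × R_eq = 0.2090 × 220.1 = 46.00 V
P_R_b = V² / R_b = (46.00)² / 470 = 4.503 W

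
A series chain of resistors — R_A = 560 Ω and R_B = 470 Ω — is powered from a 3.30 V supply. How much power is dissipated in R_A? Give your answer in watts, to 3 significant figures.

Every series element carries the same I. Get I from the total resistance, then P = I² × R_A.
R_total = 560 + 470 = 1030 Ω
I = V / R_total = 3.30 / 1030 = 0.003204 A
P_R_A = I² × R_A = (0.003204)² × 560 = 0.005748 W

0.00575 W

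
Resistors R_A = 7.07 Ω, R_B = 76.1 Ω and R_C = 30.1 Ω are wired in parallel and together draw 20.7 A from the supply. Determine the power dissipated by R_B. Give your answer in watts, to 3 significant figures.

Only the total current is stated, so first find the parallel equivalent to get the voltage across the combination.
1/R_eq = 1/7.07 + 1/76.1 + 1/30.1 ⇒ R_eq = 5.325 Ω
V = I_total × R_eq = 20.70 × 5.325 = 110.2 V
P_R_B = V² / R_B = (110.2)² / 76.1 = 159.6 W

160 W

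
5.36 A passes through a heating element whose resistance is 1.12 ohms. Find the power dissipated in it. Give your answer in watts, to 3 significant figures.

Knowing I and R, the power is just I²R — no need to find V first.
P = (5.360 A)² × 1.12 Ω = 32.18 W

32.2 W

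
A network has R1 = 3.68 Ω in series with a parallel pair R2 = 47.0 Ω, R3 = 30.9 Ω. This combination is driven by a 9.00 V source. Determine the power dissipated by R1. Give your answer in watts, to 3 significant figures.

Replace R2 and R3 with their parallel equivalent so the circuit becomes R1 in series with R_p.
R_p = (47.0×30.9)/(47.0+30.9) = 18.64 Ω
R_total = 3.68 + 18.64 = 22.32 Ω
I = V / R_total = 9.00 / 22.32 = 0.4032 A
All the current flows through R1; use P = I²R.
P_R1 = (0.4032)² × 3.68 = 0.5982 W

0.598 W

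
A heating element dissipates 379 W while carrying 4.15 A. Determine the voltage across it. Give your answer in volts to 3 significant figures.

From P = V I = I²R = V²/R, with the two given quantities we get V = P / I.
V = 379 / 4.150 = 91.33 V

91.3 V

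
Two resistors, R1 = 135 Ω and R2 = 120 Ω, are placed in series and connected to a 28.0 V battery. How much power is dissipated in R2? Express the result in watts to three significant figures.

1.45 W

Every series element carries the same I. Get I from the total resistance, then P = I² × R2.
R_total = 135 + 120 = 255.0 Ω
I = V / R_total = 28.0 / 255.0 = 0.1098 A
P_R2 = I² × R2 = (0.1098)² × 120 = 1.447 W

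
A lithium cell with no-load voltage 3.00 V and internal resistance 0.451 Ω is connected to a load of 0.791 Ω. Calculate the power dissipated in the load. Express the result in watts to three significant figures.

Load and internal resistance form a series loop — compute the loop current, then the load power via I²R.
I = ε / (r + R) = 3.00 / (0.451 + 0.791) = 2.415 A
P_load = I² R = (2.415)² × 0.791 = 4.615 W

4.62 W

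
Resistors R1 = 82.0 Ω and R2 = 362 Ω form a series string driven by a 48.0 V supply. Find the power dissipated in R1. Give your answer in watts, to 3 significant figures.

0.958 W

Every series element carries the same I. Get I from the total resistance, then P = I² × R1.
R_total = 82.0 + 362 = 444.0 Ω
I = V / R_total = 48.0 / 444.0 = 0.1081 A
P_R1 = I² × R1 = (0.1081)² × 82.0 = 0.9584 W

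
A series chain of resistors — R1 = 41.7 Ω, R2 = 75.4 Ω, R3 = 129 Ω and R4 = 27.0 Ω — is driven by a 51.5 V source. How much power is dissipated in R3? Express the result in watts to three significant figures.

4.59 W

The current is common to all series resistors; compute it, then apply P = I²R for the target.
R_total = 41.7 + 75.4 + 129 + 27.0 = 273.1 Ω
I = V / R_total = 51.5 / 273.1 = 0.1886 A
P_R3 = I² × R3 = (0.1886)² × 129 = 4.587 W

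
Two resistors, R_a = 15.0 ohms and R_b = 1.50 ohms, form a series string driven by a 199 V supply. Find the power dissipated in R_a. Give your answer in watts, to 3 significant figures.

2180 W

The current is common to all series resistors; compute it, then apply P = I²R for the target.
R_total = 15.0 + 1.50 = 16.50 Ω
I = V / R_total = 199 / 16.50 = 12.06 A
P_R_a = I² × R_a = (12.06)² × 15.0 = 2182 W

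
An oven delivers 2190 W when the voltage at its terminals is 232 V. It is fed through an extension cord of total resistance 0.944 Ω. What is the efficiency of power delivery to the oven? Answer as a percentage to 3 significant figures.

96.3 %

I = P / V = 2190 / 232 = 9.440 A through the extension cord.
P_line = I² R_line = (9.440)² × 0.944 = 84.12 W
P_source = P_load + P_line = 2190 + 84.12 = 2274 W
η = P_load / P_source = 2190 / 2274 = 0.9630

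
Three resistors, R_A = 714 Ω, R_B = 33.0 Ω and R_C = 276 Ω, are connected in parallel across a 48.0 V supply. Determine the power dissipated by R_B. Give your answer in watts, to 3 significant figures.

69.8 W

Every branch has 48.0 V across it, so for R_B the power is simply V²/R.
P_R_B = V² / R_B = (48.0)² / 33.0 Ω = 69.82 W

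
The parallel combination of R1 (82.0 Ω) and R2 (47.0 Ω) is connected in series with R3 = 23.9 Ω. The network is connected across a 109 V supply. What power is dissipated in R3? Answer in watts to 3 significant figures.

Combine R1 and R2 into their parallel equivalent first, reducing the network to two series resistors.
R_p = (82.0×47.0)/(82.0+47.0) = 29.88 Ω
R_total = R_p + 23.9 = 29.88 + 23.9 = 53.78 Ω
I = V / R_total = 109 / 53.78 = 2.027 A
R3 is the series element, so its power is I²R.
P_R3 = (2.027)² × 23.9 = 98.19 W

98.2 W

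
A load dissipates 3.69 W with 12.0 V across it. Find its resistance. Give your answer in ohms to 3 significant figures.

39.0 Ω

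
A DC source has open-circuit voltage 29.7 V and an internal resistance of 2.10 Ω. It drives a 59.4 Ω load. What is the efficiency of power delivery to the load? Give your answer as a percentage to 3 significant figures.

96.6 %

The source delivers εI, of which I²R reaches the load and I²r is lost; since I is common, η = R/(R+r).
η = R / (R + r) = 59.4 / (59.4 + 2.10) = 0.9659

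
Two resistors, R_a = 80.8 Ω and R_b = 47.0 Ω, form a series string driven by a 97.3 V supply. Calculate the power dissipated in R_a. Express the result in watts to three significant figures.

46.8 W

The current is common to all series resistors; compute it, then apply P = I²R for the target.
R_total = 80.8 + 47.0 = 127.8 Ω
I = V / R_total = 97.3 / 127.8 = 0.7613 A
P_R_a = I² × R_a = (0.7613)² × 80.8 = 46.84 W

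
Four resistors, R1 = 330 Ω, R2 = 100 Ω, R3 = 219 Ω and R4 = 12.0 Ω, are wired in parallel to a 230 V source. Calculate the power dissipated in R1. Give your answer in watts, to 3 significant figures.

160 W

Each parallel branch sees the full supply voltage, so P = V²/R applies directly to the target branch.
P_R1 = V² / R1 = (230)² / 330 Ω = 160.3 W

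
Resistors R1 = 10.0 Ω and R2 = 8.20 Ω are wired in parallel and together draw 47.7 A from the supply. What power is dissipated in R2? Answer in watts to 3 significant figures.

Only the total current is stated, so first find the parallel equivalent to get the voltage across the combination.
1/R_eq = 1/10.0 + 1/8.20 ⇒ R_eq = 4.505 Ω
V = I_total × R_eq = 47.70 × 4.505 = 214.9 V
P_R2 = V² / R2 = (214.9)² / 8.20 = 5633 W

5630 W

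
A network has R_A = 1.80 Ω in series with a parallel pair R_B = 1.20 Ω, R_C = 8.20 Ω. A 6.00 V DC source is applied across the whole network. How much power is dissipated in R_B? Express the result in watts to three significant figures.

Reduce the parallel pair to R_p first; the network is then a simple series string.
R_p = (1.20×8.20)/(1.20+8.20) = 1.047 Ω
R_total = 1.80 + 1.047 = 2.847 Ω
I = V / R_total = 6.00 / 2.847 = 2.108 A
Voltage across the parallel pair: V_p = I × R_p = 2.108 × 1.047 = 2.206 V
R_B sees V_p directly, so P = V_p² / R_B.
P_R_B = (2.206)² / 1.20 = 4.056 W

4.06 W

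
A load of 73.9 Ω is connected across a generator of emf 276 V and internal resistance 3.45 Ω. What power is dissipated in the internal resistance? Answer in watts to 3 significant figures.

43.9 W

The source's internal resistance is just another series element carrying I; its dissipation is I²r.
I = ε / (r + R) = 276 / (3.45 + 73.9) = 3.568 A
P_int = I² r = (3.568)² × 3.45 = 43.93 W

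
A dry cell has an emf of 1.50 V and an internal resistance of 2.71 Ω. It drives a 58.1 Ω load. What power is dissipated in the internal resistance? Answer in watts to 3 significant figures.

0.00165 W

The internal resistance carries the same current as the load; P_int = I²r.
I = ε / (r + R) = 1.50 / (2.71 + 58.1) = 0.02467 A
P_int = I² r = (0.02467)² × 2.71 = 0.001649 W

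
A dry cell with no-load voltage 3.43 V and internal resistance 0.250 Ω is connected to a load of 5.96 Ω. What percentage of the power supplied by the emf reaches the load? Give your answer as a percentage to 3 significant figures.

η = P_load/(P_load+P_int) = I²R/(I²R+I²r) = R/(R+r) — the I² cancels for series elements.
η = R / (R + r) = 5.96 / (5.96 + 0.250) = 0.9597

96.0 %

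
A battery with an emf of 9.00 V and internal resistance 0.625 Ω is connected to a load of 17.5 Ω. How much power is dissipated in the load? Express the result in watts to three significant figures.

4.31 W

The internal resistance and the load are in series, so the same I flows through both; get I from ε/(r+R), then I²R for the load.
I = ε / (r + R) = 9.00 / (0.625 + 17.5) = 0.4966 A
P_load = I² R = (0.4966)² × 17.5 = 4.315 W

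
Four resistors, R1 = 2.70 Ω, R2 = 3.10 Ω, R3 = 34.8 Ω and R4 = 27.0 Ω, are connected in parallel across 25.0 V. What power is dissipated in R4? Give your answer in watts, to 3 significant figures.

23.1 W

The supply voltage appears across each parallel branch — just use P = V²/R4.
P_R4 = V² / R4 = (25.0)² / 27.0 Ω = 23.15 W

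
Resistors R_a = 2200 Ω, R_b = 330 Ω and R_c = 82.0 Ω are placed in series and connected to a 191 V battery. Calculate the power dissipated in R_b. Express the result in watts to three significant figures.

Series elements share the same current, so find I first, then use P = I²R.
R_total = 2200 + 330 + 82.0 = 2612 Ω
I = V / R_total = 191 / 2612 = 0.07312 A
P_R_b = I² × R_b = (0.07312)² × 330 = 1.765 W

1.76 W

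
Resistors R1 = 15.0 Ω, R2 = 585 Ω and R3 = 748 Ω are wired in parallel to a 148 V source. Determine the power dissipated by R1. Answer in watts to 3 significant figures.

1460 W

Every branch has 148 V across it, so for R1 the power is simply V²/R.
P_R1 = V² / R1 = (148)² / 15.0 Ω = 1460 W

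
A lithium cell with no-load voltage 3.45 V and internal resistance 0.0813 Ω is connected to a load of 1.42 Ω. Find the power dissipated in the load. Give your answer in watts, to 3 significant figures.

7.50 W

With r and R in series, I = ε/(r+R); the load dissipates I²R.
I = ε / (r + R) = 3.45 / (0.0813 + 1.42) = 2.298 A
P_load = I² R = (2.298)² × 1.42 = 7.499 W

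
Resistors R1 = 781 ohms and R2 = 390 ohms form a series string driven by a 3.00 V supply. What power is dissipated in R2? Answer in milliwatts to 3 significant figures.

2.56 mW

Series elements share the same current, so find I first, then use P = I²R.
R_total = 781 + 390 = 1171 Ω
I = V / R_total = 3.00 / 1171 = 0.002562 A
P_R2 = I² × R2 = (0.002562)² × 390 = 0.002560 W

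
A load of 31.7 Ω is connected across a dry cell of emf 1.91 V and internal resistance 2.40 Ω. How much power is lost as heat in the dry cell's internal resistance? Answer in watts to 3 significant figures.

r is in series with the load, so it carries the full circuit current — the loss in it is I²r.
I = ε / (r + R) = 1.91 / (2.40 + 31.7) = 0.05601 A
P_int = I² r = (0.05601)² × 2.40 = 0.007530 W

0.00753 W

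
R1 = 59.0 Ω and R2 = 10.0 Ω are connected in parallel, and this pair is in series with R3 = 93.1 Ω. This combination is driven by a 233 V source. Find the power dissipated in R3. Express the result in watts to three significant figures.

489 W

Collapse the R1‖R2 pair into one equivalent R_p; then R_p and R3 form a series string.
R_p = (59.0×10.0)/(59.0+10.0) = 8.551 Ω
R_total = R_p + 93.1 = 8.551 + 93.1 = 101.7 Ω
I = V / R_total = 233 / 101.7 = 2.292 A
R3 carries the full series current, so P = I²R.
P_R3 = (2.292)² × 93.1 = 489.1 W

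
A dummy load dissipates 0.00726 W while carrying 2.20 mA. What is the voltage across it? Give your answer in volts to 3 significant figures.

Rearranging the power relation for the two known quantities gives V = P / I.
V = 0.00726 / 0.002200 = 3.300 V

3.30 V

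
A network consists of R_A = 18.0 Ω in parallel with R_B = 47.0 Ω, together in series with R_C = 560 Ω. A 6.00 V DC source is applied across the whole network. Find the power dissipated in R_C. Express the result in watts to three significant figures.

0.0614 W

First find R_p for the parallel pair, then treat R_p + R_C as a series loop.
R_p = (18.0×47.0)/(18.0+47.0) = 13.02 Ω
R_total = R_p + 560 = 13.02 + 560 = 573.0 Ω
I = V / R_total = 6.00 / 573.0 = 0.01047 A
R_C is the series element, so its power is I²R.
P_R_C = (0.01047)² × 560 = 0.06140 W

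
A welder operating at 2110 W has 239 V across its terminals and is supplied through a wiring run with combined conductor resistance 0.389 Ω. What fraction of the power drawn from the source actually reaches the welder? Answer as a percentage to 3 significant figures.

I = P / V = 2110 / 239 = 8.828 A through the wiring run.
P_line = I² R_line = (8.828)² × 0.389 = 30.32 W
P_source = P_load + P_line = 2110 + 30.32 = 2140 W
η = P_load / P_source = 2110 / 2140 = 0.9858

98.6 %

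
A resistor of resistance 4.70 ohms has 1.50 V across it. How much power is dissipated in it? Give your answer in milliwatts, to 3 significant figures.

479 mW

V and R are stated; P = V²/R avoids computing the current.
P = (1.50 V)² / 4.70 Ω = 0.4787 W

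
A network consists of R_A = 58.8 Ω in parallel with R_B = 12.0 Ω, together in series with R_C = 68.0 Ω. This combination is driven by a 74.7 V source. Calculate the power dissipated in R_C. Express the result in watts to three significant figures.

62.4 W

Combine R_A and R_B into their parallel equivalent first, reducing the network to two series resistors.
R_p = (58.8×12.0)/(58.8+12.0) = 9.966 Ω
R_total = R_p + 68.0 = 9.966 + 68.0 = 77.97 Ω
I = V / R_total = 74.7 / 77.97 = 0.9581 A
All the supply current flows through R_C; use P = I²R_C.
P_R_C = (0.9581)² × 68.0 = 62.42 W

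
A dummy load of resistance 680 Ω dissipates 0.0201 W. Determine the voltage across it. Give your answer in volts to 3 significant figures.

From P = V I = I²R = V²/R, with the two given quantities we get V = √(P R).
V = √(0.0201 × 680) = 3.697 V

3.70 V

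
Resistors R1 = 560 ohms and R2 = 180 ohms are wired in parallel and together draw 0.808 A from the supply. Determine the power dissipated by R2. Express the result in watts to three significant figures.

67.3 W

The branches share the same voltage, but only the total current is given — find V from the equivalent resistance first.
1/R_eq = 1/560 + 1/180 ⇒ R_eq = 136.2 Ω
V = I_total × R_eq = 0.8080 × 136.2 = 110.1 V
P_R2 = V² / R2 = (110.1)² / 180 = 67.30 W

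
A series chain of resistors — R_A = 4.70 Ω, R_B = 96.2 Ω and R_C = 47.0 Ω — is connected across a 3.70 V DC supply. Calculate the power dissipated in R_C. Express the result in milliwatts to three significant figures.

Since the resistors are in series they all carry the loop current I = V/R_total; the power in any one is I²R.
R_total = 4.70 + 96.2 + 47.0 = 147.9 Ω
I = V / R_total = 3.70 / 147.9 = 0.02502 A
P_R_C = I² × R_C = (0.02502)² × 47.0 = 0.02941 W

29.4 mW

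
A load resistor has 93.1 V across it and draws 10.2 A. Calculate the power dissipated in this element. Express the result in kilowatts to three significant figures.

Both the voltage across and the current through the element are known, so P = V I applies directly.
P = 93.1 V × 10.20 A = 949.6 W

0.950 kW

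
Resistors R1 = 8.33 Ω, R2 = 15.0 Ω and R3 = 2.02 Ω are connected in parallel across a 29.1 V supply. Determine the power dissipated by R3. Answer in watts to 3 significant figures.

419 W

R3 sits directly across the source, so P = V²/R with V = 29.1 V.
P_R3 = V² / R3 = (29.1)² / 2.02 Ω = 419.2 W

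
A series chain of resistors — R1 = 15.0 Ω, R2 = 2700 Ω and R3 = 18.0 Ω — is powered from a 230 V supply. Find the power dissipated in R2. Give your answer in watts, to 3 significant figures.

Since the resistors are in series they all carry the loop current I = V/R_total; the power in any one is I²R.
R_total = 15.0 + 2700 + 18.0 = 2733 Ω
I = V / R_total = 230 / 2733 = 0.08416 A
P_R2 = I² × R2 = (0.08416)² × 2700 = 19.12 W

19.1 W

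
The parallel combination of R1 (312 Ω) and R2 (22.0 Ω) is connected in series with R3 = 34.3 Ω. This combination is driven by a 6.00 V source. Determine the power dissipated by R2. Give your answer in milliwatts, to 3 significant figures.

230 mW

Reduce the parallel combination to a single R_p; the circuit then becomes R_p in series with the remaining resistor.
R_p = (312×22.0)/(312+22.0) = 20.55 Ω
R_total = R_p + 34.3 = 20.55 + 34.3 = 54.85 Ω
I = V / R_total = 6.00 / 54.85 = 0.1094 A
Voltage across the parallel pair: V_p = I × R_p = 0.1094 × 20.55 = 2.248 V
Use P = V²/R for R2 with V = V_p.
P_R2 = (2.248)² / 22.0 = 0.2297 W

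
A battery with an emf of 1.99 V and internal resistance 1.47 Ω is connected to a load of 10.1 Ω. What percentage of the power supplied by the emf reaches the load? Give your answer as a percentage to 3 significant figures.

87.3 %

Both r and R carry the same current, so the power split is just the resistance split: η = R/(R+r).
η = R / (R + r) = 10.1 / (10.1 + 1.47) = 0.8729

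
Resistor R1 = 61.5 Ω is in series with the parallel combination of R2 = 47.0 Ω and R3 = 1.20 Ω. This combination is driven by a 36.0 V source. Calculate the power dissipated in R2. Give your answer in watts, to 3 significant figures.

Replace R2 and R3 with their parallel equivalent so the circuit becomes R1 in series with R_p.
R_p = (47.0×1.20)/(47.0+1.20) = 1.170 Ω
R_total = 61.5 + 1.170 = 62.67 Ω
I = V / R_total = 36.0 / 62.67 = 0.5744 A
Voltage across the parallel pair: V_p = I × R_p = 0.5744 × 1.170 = 0.6722 V
With V_p across R2, its power is V_p²/R2.
P_R2 = (0.6722)² / 47.0 = 0.009613 W

0.00961 W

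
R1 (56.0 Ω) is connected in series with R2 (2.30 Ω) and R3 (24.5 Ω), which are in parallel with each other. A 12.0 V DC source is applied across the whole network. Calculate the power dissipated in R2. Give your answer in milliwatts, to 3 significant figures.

82.0 mW

First combine the parallel branches into one equivalent R_p, then R1 + R_p is a series pair.
R_p = (2.30×24.5)/(2.30+24.5) = 2.103 Ω
R_total = 56.0 + 2.103 = 58.10 Ω
I = V / R_total = 12.0 / 58.10 = 0.2065 A
Voltage across the parallel pair: V_p = I × R_p = 0.2065 × 2.103 = 0.4343 V
With V_p across R2, its power is V_p²/R2.
P_R2 = (0.4343)² / 2.30 = 0.08199 W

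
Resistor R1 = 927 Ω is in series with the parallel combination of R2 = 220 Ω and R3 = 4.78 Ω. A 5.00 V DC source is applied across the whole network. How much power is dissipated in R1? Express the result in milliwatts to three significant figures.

26.7 mW

Replace R2 and R3 with their parallel equivalent so the circuit becomes R1 in series with R_p.
R_p = (220×4.78)/(220+4.78) = 4.678 Ω
R_total = 927 + 4.678 = 931.7 Ω
I = V / R_total = 5.00 / 931.7 = 0.005367 A
R1 carries the full series current, so P = I²R.
P_R1 = (0.005367)² × 927 = 0.02670 W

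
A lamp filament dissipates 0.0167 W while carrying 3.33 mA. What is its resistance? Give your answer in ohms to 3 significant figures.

1510 Ω

Rearranging the power relation for the two known quantities gives R = P / I².
R = 0.0167 / (0.003330)² = 1506 Ω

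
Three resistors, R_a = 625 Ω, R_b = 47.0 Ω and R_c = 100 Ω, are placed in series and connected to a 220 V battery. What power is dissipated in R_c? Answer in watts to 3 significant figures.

8.12 W

Every series element carries the same I. Get I from the total resistance, then P = I² × R_c.
R_total = 625 + 47.0 + 100 = 772.0 Ω
I = V / R_total = 220 / 772.0 = 0.2850 A
P_R_c = I² × R_c = (0.2850)² × 100 = 8.121 W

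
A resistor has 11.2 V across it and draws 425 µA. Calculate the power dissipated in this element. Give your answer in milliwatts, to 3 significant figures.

With V and I both given, power follows immediately from P = V I.
P = 11.2 V × 0.0004250 A = 0.004760 W

4.76 mW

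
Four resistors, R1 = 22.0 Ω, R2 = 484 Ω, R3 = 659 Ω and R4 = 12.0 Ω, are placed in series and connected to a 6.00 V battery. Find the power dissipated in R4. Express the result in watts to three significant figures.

0.000312 W

The current is common to all series resistors; compute it, then apply P = I²R for the target.
R_total = 22.0 + 484 + 659 + 12.0 = 1177 Ω
I = V / R_total = 6.00 / 1177 = 0.005098 A
P_R4 = I² × R4 = (0.005098)² × 12.0 = 0.0003118 W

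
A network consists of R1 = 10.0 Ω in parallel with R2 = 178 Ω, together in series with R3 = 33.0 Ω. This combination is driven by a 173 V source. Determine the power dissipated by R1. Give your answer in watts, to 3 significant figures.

First find R_p for the parallel pair, then treat R_p + R3 as a series loop.
R_p = (10.0×178)/(10.0+178) = 9.468 Ω
R_total = R_p + 33.0 = 9.468 + 33.0 = 42.47 Ω
I = V / R_total = 173 / 42.47 = 4.074 A
Voltage across the parallel pair: V_p = I × R_p = 4.074 × 9.468 = 38.57 V
R1 sits across V_p; its power is V_p²/R.
P_R1 = (38.57)² / 10.0 = 148.8 W

149 W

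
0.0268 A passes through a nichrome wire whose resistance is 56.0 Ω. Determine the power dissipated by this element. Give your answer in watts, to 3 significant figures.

The current through and the resistance of the element are both given; use P = I²R.
P = (0.02680 A)² × 56.0 Ω = 0.04022 W

0.0402 W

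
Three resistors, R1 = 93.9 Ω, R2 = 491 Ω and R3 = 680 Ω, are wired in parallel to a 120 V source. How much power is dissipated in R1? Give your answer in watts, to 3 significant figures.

153 W

The supply voltage appears across each parallel branch — just use P = V²/R1.
P_R1 = V² / R1 = (120)² / 93.9 Ω = 153.4 W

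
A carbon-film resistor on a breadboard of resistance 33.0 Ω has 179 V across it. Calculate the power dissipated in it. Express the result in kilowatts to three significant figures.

0.971 kW

Voltage and resistance are given, so P = V²/R is the one-step route.
P = (179 V)² / 33.0 Ω = 970.9 W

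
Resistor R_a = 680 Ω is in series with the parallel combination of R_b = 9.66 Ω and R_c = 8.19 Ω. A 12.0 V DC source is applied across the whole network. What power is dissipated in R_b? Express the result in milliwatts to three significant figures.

Reduce the parallel pair to R_p first; the network is then a simple series string.
R_p = (9.66×8.19)/(9.66+8.19) = 4.432 Ω
R_total = 680 + 4.432 = 684.4 Ω
I = V / R_total = 12.0 / 684.4 = 0.01753 A
Voltage across the parallel pair: V_p = I × R_p = 0.01753 × 4.432 = 0.07771 V
R_b sees V_p directly, so P = V_p² / R_b.
P_R_b = (0.07771)² / 9.66 = 0.0006251 W

0.625 mW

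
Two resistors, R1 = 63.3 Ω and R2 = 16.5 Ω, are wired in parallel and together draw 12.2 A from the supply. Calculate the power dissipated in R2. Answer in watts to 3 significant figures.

We need the common branch voltage; get it from I_total × R_eq, then P = V²/R for the branch.
1/R_eq = 1/63.3 + 1/16.5 ⇒ R_eq = 13.09 Ω
V = I_total × R_eq = 12.20 × 13.09 = 159.7 V
P_R2 = V² / R2 = (159.7)² / 16.5 = 1545 W

1550 W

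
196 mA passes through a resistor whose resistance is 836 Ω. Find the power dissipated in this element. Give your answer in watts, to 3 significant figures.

32.1 W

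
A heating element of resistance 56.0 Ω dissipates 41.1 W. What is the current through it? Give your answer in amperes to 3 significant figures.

Rearranging the power relation for the two known quantities gives I = √(P / R).
I = √(41.1 / 56.0) = 0.8567 A

0.857 A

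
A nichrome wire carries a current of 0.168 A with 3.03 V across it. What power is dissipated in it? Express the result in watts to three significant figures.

Both the voltage across and the current through the element are known, so P = V I applies directly.
P = 3.03 V × 0.1680 A = 0.5090 W

0.509 W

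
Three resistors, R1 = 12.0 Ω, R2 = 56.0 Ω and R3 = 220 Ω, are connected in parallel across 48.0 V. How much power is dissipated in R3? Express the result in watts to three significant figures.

10.5 W

Each parallel branch sees the full supply voltage, so P = V²/R applies directly to the target branch.
P_R3 = V² / R3 = (48.0)² / 220 Ω = 10.47 W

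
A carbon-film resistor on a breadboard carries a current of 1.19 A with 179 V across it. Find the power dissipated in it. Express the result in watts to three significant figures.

Since both terminal voltage and current are stated, P = V I gives the power in one step.
P = 179 V × 1.190 A = 213.0 W

213 W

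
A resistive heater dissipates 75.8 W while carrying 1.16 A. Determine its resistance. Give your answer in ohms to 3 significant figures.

Inverting the appropriate power form: R = P / I².
R = 75.8 / (1.160)² = 56.33 Ω

56.3 Ω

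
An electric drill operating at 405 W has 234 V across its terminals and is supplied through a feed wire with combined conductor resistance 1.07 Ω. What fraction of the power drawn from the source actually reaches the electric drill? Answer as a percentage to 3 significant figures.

99.2 %

I = P / V = 405 / 234 = 1.731 A through the feed wire.
P_line = I² R_line = (1.731)² × 1.07 = 3.205 W
P_source = P_load + P_line = 405.0 + 3.205 = 408.2 W
η = P_load / P_source = 405.0 / 408.2 = 0.9921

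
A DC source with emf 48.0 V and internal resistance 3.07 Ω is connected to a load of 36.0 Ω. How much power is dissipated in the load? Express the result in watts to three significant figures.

54.3 W

The internal resistance and the load are in series, so the same I flows through both; get I from ε/(r+R), then I²R for the load.
I = ε / (r + R) = 48.0 / (3.07 + 36.0) = 1.229 A
P_load = I² R = (1.229)² × 36.0 = 54.34 W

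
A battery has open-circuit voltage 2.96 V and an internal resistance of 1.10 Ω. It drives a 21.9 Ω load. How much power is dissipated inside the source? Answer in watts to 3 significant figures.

The source's internal resistance is just another series element carrying I; its dissipation is I²r.
I = ε / (r + R) = 2.96 / (1.10 + 21.9) = 0.1287 A
P_int = I² r = (0.1287)² × 1.10 = 0.01822 W

0.0182 W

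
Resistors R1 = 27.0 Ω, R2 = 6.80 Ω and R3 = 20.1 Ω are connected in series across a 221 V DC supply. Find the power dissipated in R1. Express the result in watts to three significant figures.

Series elements share the same current, so find I first, then use P = I²R.
R_total = 27.0 + 6.80 + 20.1 = 53.90 Ω
I = V / R_total = 221 / 53.90 = 4.100 A
P_R1 = I² × R1 = (4.100)² × 27.0 = 453.9 W

454 W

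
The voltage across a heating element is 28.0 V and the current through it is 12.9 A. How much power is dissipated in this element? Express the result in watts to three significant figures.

361 W

Since both terminal voltage and current are stated, P = V I gives the power in one step.
P = 28.0 V × 12.90 A = 361.2 W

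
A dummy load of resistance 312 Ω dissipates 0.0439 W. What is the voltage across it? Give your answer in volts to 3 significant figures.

3.70 V

Rearranging the power relation for the two known quantities gives V = √(P R).
V = √(0.0439 × 312) = 3.701 V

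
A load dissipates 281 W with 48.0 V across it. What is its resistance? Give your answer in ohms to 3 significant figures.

From P = V I = I²R = V²/R, with the two given quantities we get R = V² / P.
R = (48.0)² / 281 = 8.199 Ω

8.20 Ω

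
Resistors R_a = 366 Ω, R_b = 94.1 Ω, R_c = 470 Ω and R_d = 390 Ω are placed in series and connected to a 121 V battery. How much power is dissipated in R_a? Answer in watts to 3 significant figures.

Every series element carries the same I. Get I from the total resistance, then P = I² × R_a.
R_total = 366 + 94.1 + 470 + 390 = 1320 Ω
I = V / R_total = 121 / 1320 = 0.09166 A
P_R_a = I² × R_a = (0.09166)² × 366 = 3.075 W

3.07 W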